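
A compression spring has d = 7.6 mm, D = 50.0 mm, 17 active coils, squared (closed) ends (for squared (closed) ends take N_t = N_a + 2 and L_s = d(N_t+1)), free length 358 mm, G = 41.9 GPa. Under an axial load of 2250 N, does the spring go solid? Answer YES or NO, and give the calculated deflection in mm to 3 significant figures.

k = Gd⁴/(8D³N_a) = (41.9×10³)(7.6⁴)/(8·50.0³·17) = 8.2228 N/mm
N_t = 19; L_s = 7.6·20 = 152 mm; δ_solid = L₀ − L_s = 358 − 152 = 206 mm
δ = F/k = 2250/8.2228 = 273.63 mm
δ ≥ δ_solid → spring goes solid

YES, δ = 274 mm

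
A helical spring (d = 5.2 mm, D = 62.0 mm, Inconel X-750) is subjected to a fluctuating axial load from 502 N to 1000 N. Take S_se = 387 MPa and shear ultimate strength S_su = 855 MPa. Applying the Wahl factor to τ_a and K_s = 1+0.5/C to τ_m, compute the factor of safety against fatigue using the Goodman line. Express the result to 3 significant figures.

0.544

C = D/d = 62.0/5.2 = 11.9231; K_W = (4C−1)/(4C−4)+0.615/C = 1.1202; K_s = 1+0.5/C = 1.0419
F_a = (F_max−F_min)/2 = 249 N; F_m = (F_max+F_min)/2 = 751 N
τ_a = K_W·8F_aD/(πd³) = 1.1202 × 279.59 = 313.21 MPa
τ_m = K_s·8F_mD/(πd³) = 1.0419 × 843.26 = 878.62 MPa
Goodman: 1/n_f = τ_a/S_se + τ_m/S_su = 313.21/387 + 878.62/855 = 0.80932 + 1.02763 = 1.837
n_f = 1/1.837 = 0.5444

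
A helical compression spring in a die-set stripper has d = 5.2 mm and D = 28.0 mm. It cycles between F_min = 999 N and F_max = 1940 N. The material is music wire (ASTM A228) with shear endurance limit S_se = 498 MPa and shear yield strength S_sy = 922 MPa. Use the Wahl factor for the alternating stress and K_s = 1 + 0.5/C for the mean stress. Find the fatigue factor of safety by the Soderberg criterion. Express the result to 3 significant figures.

0.667

C = D/d = 28.0/5.2 = 5.3846; K_W = (4C−1)/(4C−4)+0.615/C = 1.2853; K_s = 1+0.5/C = 1.0929
F_a = (F_max−F_min)/2 = 470.5 N; F_m = (F_max+F_min)/2 = 1469.5 N
τ_a = K_W·8F_aD/(πd³) = 1.2853 × 238.59 = 306.65 MPa
τ_m = K_s·8F_mD/(πd³) = 1.0929 × 745.17 = 814.37 MPa
Soderberg: 1/n_f = τ_a/S_se + τ_m/S_sy = 306.65/498 + 814.37/922 = 0.61576 + 0.88326 = 1.499
n_f = 1/1.499 = 0.6671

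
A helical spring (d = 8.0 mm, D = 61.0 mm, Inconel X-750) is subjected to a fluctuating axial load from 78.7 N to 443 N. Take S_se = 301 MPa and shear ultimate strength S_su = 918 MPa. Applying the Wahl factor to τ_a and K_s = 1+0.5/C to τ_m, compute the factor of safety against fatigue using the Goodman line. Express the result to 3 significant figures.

C = D/d = 61.0/8.0 = 7.6250; K_W = (4C−1)/(4C−4)+0.615/C = 1.1939; K_s = 1+0.5/C = 1.0656
F_a = (F_max−F_min)/2 = 182.15 N; F_m = (F_max+F_min)/2 = 260.85 N
τ_a = K_W·8F_aD/(πd³) = 1.1939 × 55.262 = 65.976 MPa
τ_m = K_s·8F_mD/(πd³) = 1.0656 × 79.139 = 84.328 MPa
Goodman: 1/n_f = τ_a/S_se + τ_m/S_su = 65.976/301 + 84.328/918 = 0.21919 + 0.09186 = 0.31105
n_f = 1/0.31105 = 3.215

3.21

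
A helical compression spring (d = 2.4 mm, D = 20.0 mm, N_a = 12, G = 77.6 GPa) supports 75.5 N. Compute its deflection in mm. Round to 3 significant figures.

22.5 mm

k = Gd⁴/(8D³N_a) = (77.6×10³)(2.4⁴)/(8·20.0³·12) = 3.3523 N/mm
δ = F/k = 75.5 / 3.3523 = 22.522 mm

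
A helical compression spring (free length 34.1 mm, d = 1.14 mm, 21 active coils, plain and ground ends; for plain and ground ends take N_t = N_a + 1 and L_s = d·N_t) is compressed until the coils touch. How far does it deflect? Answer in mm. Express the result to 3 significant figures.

9.02 mm

N_t = 22; L_s = 1.14·22 = 25.08 mm
δ_solid = L₀ − L_s = 34.1 − 25.08 = 9.02 mm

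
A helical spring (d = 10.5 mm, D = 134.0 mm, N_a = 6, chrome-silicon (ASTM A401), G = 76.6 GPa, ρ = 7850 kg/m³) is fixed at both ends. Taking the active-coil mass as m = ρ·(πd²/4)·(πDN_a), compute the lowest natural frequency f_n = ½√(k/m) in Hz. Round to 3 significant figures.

34.3 Hz

k = Gd⁴/(8D³N_a) = (76.6×10³)(10.5⁴)/(8·134.0³·6) = 8.0618 N/mm = 8061.8 N/m
Wire length L = πDN_a = π·134.0·6 = 2525.8 mm
m = ρ·(πd²/4)·L = 7850 × 86.59×10⁻⁶ m² × 2.5258 m = 1.7169 kg
f_n = ½√(k/m) = 0.5·√(8061.8/1.7169) = 0.5·√(4695.5) = 34.262 Hz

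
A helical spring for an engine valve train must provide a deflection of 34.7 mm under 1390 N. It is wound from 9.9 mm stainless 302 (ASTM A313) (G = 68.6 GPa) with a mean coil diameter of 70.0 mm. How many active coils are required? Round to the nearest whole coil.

Required rate k = F/δ = 1390/34.7 = 40.058 N/mm
N_a = Gd⁴/(8D³k) = (68.6×10³ × 9.9⁴)/(8 × 70.0³ × 40.058)
    = 6.58969e+08 / 1.09918e+08 = 5.995 → 6 coils

6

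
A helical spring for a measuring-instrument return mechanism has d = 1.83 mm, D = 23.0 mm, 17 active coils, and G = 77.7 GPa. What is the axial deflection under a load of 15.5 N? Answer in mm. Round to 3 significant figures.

k = Gd⁴/(8D³N_a) = (77.7×10³)(1.83⁴)/(8·23.0³·17) = 0.52663 N/mm
δ = F/k = 15.5 / 0.52663 = 29.433 mm

29.4 mm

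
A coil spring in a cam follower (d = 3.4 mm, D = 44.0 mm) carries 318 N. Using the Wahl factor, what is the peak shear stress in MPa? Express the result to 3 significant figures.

1010 MPa

Spring index C = D/d = 44.0/3.4 = 12.9412
K_W = (4C−1)/(4C−4) + 0.615/C = 50.765/47.765 + 0.0475 = 1.1103
τ₀ = 8FD/(πd³) = 8·318·44.0/(π·3.4³) = 111936/123.48 = 906.53 MPa
τ_max = K·τ₀ = 1.1103 × 906.53 = 1006.6 MPa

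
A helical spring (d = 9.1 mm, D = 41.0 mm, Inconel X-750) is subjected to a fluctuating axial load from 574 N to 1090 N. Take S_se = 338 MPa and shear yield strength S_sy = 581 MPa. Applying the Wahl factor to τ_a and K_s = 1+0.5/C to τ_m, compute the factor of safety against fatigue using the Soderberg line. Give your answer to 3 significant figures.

2.75

C = D/d = 41.0/9.1 = 4.5055; K_W = (4C−1)/(4C−4)+0.615/C = 1.3504; K_s = 1+0.5/C = 1.1110
F_a = (F_max−F_min)/2 = 258 N; F_m = (F_max+F_min)/2 = 832 N
τ_a = K_W·8F_aD/(πd³) = 1.3504 × 35.745 = 48.272 MPa
τ_m = K_s·8F_mD/(πd³) = 1.1110 × 115.27 = 128.06 MPa
Soderberg: 1/n_f = τ_a/S_se + τ_m/S_sy = 48.272/338 + 128.06/581 = 0.14282 + 0.22042 = 0.36324
n_f = 1/0.36324 = 2.753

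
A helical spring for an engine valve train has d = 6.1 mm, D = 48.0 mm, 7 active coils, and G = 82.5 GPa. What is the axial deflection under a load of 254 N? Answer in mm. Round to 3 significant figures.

13.8 mm

k = Gd⁴/(8D³N_a) = (82.5×10³)(6.1⁴)/(8·48.0³·7) = 18.444 N/mm
δ = F/k = 254 / 18.444 = 13.771 mm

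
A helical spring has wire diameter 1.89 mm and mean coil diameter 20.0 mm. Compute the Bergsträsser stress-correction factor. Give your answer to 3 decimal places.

1.127

C = D/d = 20.0/1.89 = 10.5820
K_B = (4C+2)/(4C−3) = 44.328/39.328 = 1.1271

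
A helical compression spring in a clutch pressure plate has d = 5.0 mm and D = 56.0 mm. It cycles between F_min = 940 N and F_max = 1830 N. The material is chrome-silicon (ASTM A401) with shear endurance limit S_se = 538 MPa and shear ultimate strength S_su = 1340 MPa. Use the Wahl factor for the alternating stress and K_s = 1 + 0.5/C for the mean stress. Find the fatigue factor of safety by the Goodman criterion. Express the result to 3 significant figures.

C = D/d = 56.0/5.0 = 11.2000; K_W = (4C−1)/(4C−4)+0.615/C = 1.1284; K_s = 1+0.5/C = 1.0446
F_a = (F_max−F_min)/2 = 445 N; F_m = (F_max+F_min)/2 = 1385 N
τ_a = K_W·8F_aD/(πd³) = 1.1284 × 507.67 = 572.87 MPa
τ_m = K_s·8F_mD/(πd³) = 1.0446 × 1580 = 1650.6 MPa
Goodman: 1/n_f = τ_a/S_se + τ_m/S_su = 572.87/538 + 1650.6/1340 = 1.06482 + 1.23177 = 2.2966
n_f = 1/2.2966 = 0.4354

0.435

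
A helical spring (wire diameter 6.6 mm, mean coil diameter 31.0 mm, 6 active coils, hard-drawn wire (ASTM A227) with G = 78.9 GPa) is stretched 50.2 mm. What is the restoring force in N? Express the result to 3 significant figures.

k = Gd⁴/(8D³N_a) = (78.9×10³)(6.6⁴)/(8·31.0³·6) = 104.7 N/mm
F = k·δ = 104.7 × 50.2 = 5255.7 N

5260 N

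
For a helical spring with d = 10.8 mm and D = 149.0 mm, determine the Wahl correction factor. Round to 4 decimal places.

C = D/d = 149.0/10.8 = 13.7963
K_W = (4C−1)/(4C−4) + 0.615/C = 54.185/51.185 + 0.0446 = 1.1032

1.1032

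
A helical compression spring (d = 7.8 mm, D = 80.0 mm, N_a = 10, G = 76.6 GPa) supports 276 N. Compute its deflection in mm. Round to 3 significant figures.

k = Gd⁴/(8D³N_a) = (76.6×10³)(7.8⁴)/(8·80.0³·10) = 6.9222 N/mm
δ = F/k = 276 / 6.9222 = 39.871 mm

39.9 mm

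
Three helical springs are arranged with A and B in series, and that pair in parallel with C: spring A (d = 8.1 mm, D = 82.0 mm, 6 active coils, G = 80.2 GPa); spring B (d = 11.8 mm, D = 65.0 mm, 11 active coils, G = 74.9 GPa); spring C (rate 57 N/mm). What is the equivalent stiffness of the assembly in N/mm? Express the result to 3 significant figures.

67.7 N/mm

k_A = Gd⁴/(8D³N_a) = (80.2×10³)(8.1⁴)/(8·82.0³·6) = 13.045 N/mm
k_B = Gd⁴/(8D³N_a) = (74.9×10³)(11.8⁴)/(8·65.0³·11) = 60.088 N/mm
Springs A,B series: k_AB = 1/(1/13.045+1/60.088) = 10.718 N/mm; parallel with C: k_eq = 10.718+57 = 67.718 N/mm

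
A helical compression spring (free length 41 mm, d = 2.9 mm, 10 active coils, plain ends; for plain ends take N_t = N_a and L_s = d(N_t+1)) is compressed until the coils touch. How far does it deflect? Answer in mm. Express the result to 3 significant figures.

N_t = 10; L_s = 2.9·11 = 31.9 mm
δ_solid = L₀ − L_s = 41 − 31.9 = 9.1 mm

9.10 mm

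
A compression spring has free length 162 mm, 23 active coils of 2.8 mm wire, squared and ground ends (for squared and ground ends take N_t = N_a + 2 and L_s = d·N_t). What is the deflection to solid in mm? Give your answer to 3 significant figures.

N_t = 25; L_s = 2.8·25 = 70 mm
δ_solid = L₀ − L_s = 162 − 70 = 92 mm

92.0 mm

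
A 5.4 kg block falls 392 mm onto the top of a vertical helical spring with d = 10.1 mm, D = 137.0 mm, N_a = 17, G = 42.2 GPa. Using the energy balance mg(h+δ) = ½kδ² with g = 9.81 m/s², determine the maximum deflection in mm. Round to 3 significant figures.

229 mm

k = Gd⁴/(8D³N_a) = (42.2×10³)(10.1⁴)/(8·137.0³·17) = 1.2557 N/mm
W = mg = 5.4 × 9.81 = 52.974 N
½kδ² − Wδ − Wh = 0 → δ = (W + √(W² + 2kWh))/k
δ = (52.974 + √(2806.2 + 52152.6))/1.2557 = (52.974 + 234.43)/1.2557 = 228.88 mm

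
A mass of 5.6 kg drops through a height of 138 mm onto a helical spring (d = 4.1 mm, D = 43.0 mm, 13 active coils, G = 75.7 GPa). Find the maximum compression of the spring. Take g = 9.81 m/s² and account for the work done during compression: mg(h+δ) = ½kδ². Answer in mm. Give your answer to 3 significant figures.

k = Gd⁴/(8D³N_a) = (75.7×10³)(4.1⁴)/(8·43.0³·13) = 2.587 N/mm
W = mg = 5.6 × 9.81 = 54.936 N
½kδ² − Wδ − Wh = 0 → δ = (W + √(W² + 2kWh))/k
δ = (54.936 + √(3018 + 39224.6))/2.587 = (54.936 + 205.53)/2.587 = 100.68 mm

101 mm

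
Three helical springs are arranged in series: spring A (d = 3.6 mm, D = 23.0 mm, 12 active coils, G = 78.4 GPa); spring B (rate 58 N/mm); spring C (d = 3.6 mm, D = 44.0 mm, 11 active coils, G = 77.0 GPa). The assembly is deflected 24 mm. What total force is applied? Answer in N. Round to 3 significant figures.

k_A = Gd⁴/(8D³N_a) = (78.4×10³)(3.6⁴)/(8·23.0³·12) = 11.274 N/mm
k_C = Gd⁴/(8D³N_a) = (77.0×10³)(3.6⁴)/(8·44.0³·11) = 1.7253 N/mm
Series: 1/k_eq = 1/11.274 + 1/58 + 1/1.7253 = 0.68556; k_eq = 1.4587 N/mm
F = k_eq·δ = 1.4587·24 = 35.008 N

35.0 N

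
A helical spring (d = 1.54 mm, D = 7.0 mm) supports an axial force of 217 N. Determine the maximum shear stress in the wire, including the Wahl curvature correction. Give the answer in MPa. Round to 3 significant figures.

Spring index C = D/d = 7.0/1.54 = 4.5455
K_W = (4C−1)/(4C−4) + 0.615/C = 17.182/14.182 + 0.1353 = 1.3468
τ₀ = 8FD/(πd³) = 8·217·7.0/(π·1.54³) = 12152/11.474 = 1059.1 MPa
τ_max = K·τ₀ = 1.3468 × 1059.1 = 1426.4 MPa

1430 MPa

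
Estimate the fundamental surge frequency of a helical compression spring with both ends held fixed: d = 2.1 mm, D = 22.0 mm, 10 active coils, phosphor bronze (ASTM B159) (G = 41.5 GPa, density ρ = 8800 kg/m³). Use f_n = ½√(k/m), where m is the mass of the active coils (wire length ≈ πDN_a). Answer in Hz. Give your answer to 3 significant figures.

106 Hz

k = Gd⁴/(8D³N_a) = (41.5×10³)(2.1⁴)/(8·22.0³·10) = 0.94747 N/mm = 947.47 N/m
Wire length L = πDN_a = π·22.0·10 = 691.15 mm
m = ρ·(πd²/4)·L = 8800 × 3.4636×10⁻⁶ m² × 0.69115 m = 0.021066 kg
f_n = ½√(k/m) = 0.5·√(947.47/0.021066) = 0.5·√(44976) = 106.04 Hz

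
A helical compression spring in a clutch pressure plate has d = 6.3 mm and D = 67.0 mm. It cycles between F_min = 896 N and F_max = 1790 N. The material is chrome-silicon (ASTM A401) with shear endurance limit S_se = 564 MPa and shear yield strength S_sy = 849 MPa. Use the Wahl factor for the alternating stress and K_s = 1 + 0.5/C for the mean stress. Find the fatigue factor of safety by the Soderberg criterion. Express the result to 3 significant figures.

C = D/d = 67.0/6.3 = 10.6349; K_W = (4C−1)/(4C−4)+0.615/C = 1.1357; K_s = 1+0.5/C = 1.0470
F_a = (F_max−F_min)/2 = 447 N; F_m = (F_max+F_min)/2 = 1343 N
τ_a = K_W·8F_aD/(πd³) = 1.1357 × 305 = 346.38 MPa
τ_m = K_s·8F_mD/(πd³) = 1.0470 × 916.37 = 959.45 MPa
Soderberg: 1/n_f = τ_a/S_se + τ_m/S_sy = 346.38/564 + 959.45/849 = 0.61415 + 1.13009 = 1.7442
n_f = 1/1.7442 = 0.5733

0.573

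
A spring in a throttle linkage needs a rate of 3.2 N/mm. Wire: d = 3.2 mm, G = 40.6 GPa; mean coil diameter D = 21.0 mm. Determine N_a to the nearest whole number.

18

N_a = Gd⁴/(8D³k) = (40.6×10³ × 3.2⁴)/(8 × 21.0³ × 3.2)
    = 4.25722e+06 / 237082 = 17.96 → 18 coils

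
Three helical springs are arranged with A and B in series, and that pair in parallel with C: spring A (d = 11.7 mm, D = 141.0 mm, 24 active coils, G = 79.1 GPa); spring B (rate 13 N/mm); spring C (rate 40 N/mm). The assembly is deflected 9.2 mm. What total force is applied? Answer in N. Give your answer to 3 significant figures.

k_A = Gd⁴/(8D³N_a) = (79.1×10³)(11.7⁴)/(8·141.0³·24) = 2.754 N/mm
Springs A,B series: k_AB = 1/(1/2.754+1/13) = 2.2726 N/mm; parallel with C: k_eq = 2.2726+40 = 42.273 N/mm
F = k_eq·δ = 42.273·9.2 = 388.91 N

389 N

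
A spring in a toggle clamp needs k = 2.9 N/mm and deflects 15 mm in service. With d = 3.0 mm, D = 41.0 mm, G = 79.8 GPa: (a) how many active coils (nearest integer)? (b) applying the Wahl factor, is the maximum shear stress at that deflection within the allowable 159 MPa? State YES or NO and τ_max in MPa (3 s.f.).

N_a = Gd⁴/(8D³k) = (79.8×10³)(3.0⁴)/(8·41.0³·2.9) = 4.042 → N_a = 4
Actual rate k = Gd⁴/(8D³·4) = 2.9308 N/mm
Working load F = kδ = 2.9308·15 = 43.962 N
C = 41.0/3.0 = 13.6667; K_W = (4C−1)/(4C−4)+0.615/C = 1.1042
τ_max = K_W·8FD/(πd³) = 1.1042·170 = 187.71 MPa
τ_max > 159 MPa → exceeds allowable

(a) 4 coils; (b) NO, τ_max = 188 MPa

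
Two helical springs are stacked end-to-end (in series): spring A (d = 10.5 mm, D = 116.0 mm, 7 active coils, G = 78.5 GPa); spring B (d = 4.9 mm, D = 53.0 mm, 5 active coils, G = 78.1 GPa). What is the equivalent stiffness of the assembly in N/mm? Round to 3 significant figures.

4.47 N/mm

k_A = Gd⁴/(8D³N_a) = (78.5×10³)(10.5⁴)/(8·116.0³·7) = 10.916 N/mm
k_B = Gd⁴/(8D³N_a) = (78.1×10³)(4.9⁴)/(8·53.0³·5) = 7.5605 N/mm
Series: 1/k_eq = 1/10.916 + 1/7.5605 = 0.22388; k_eq = 4.4668 N/mm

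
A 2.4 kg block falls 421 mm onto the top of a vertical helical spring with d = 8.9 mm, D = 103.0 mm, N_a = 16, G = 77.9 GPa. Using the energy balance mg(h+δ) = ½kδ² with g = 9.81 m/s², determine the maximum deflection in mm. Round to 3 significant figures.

k = Gd⁴/(8D³N_a) = (77.9×10³)(8.9⁴)/(8·103.0³·16) = 3.4944 N/mm
W = mg = 2.4 × 9.81 = 23.544 N
½kδ² − Wδ − Wh = 0 → δ = (W + √(W² + 2kWh))/k
δ = (23.544 + √(554.32 + 69273.7))/3.4944 = (23.544 + 264.25)/3.4944 = 82.358 mm

82.4 mm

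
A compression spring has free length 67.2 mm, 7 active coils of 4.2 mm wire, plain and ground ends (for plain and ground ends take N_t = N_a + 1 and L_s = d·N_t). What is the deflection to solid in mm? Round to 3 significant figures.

33.6 mm

N_t = 8; L_s = 4.2·8 = 33.6 mm
δ_solid = L₀ − L_s = 67.2 − 33.6 = 33.6 mm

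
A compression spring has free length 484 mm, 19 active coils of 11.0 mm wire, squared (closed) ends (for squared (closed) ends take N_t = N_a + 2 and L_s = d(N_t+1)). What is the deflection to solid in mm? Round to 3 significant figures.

N_t = 21; L_s = 11.0·22 = 242 mm
δ_solid = L₀ − L_s = 484 − 242 = 242 mm

242 mm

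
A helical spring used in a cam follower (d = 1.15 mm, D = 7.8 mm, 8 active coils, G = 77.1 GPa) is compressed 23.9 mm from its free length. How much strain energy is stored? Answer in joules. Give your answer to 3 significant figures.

1.27 J

k = Gd⁴/(8D³N_a) = (77.1×10³)(1.15⁴)/(8·7.8³·8) = 4.44 N/mm
U = ½kδ² = 0.5 × 4.44 × 23.9² = 1268.1 N·mm = 1.2681 J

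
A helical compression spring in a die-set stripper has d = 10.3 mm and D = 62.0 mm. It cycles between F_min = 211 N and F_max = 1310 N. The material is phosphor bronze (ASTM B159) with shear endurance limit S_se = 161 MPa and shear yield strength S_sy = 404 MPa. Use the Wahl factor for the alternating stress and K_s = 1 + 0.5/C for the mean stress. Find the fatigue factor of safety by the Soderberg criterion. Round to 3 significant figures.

1.10

C = D/d = 62.0/10.3 = 6.0194; K_W = (4C−1)/(4C−4)+0.615/C = 1.2516; K_s = 1+0.5/C = 1.0831
F_a = (F_max−F_min)/2 = 549.5 N; F_m = (F_max+F_min)/2 = 760.5 N
τ_a = K_W·8F_aD/(πd³) = 1.2516 × 79.394 = 99.369 MPa
τ_m = K_s·8F_mD/(πd³) = 1.0831 × 109.88 = 119.01 MPa
Soderberg: 1/n_f = τ_a/S_se + τ_m/S_sy = 99.369/161 + 119.01/404 = 0.61720 + 0.29457 = 0.91177
n_f = 1/0.91177 = 1.097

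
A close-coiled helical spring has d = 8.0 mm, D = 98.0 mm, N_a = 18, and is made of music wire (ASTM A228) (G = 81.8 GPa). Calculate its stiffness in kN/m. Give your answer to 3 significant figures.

k = Gd⁴/(8D³N_a) = (81.8×10³ × 8.0⁴) / (8 × 98.0³ × 18)
  = 3.35053e+08 / 1.35532e+08 = 2.4721 N/mm

2.47 kN/m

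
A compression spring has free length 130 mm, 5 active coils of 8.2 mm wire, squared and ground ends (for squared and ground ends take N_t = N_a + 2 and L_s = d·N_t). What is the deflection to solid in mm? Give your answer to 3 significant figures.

N_t = 7; L_s = 8.2·7 = 57.4 mm
δ_solid = L₀ − L_s = 130 − 57.4 = 72.6 mm

72.6 mm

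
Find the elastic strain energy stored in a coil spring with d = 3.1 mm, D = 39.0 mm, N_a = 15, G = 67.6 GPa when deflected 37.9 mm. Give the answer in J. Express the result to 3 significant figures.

0.630 J

k = Gd⁴/(8D³N_a) = (67.6×10³)(3.1⁴)/(8·39.0³·15) = 0.87704 N/mm
U = ½kδ² = 0.5 × 0.87704 × 37.9² = 629.89 N·mm = 0.62989 J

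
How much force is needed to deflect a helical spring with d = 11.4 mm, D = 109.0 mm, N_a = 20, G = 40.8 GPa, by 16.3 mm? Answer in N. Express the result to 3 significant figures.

k = Gd⁴/(8D³N_a) = (40.8×10³)(11.4⁴)/(8·109.0³·20) = 3.3257 N/mm
F = k·δ = 3.3257 × 16.3 = 54.209 N

54.2 N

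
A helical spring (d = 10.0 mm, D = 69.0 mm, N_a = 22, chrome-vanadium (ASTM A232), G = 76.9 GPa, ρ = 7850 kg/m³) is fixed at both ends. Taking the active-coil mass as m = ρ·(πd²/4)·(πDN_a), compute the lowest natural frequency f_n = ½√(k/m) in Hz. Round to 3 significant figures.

k = Gd⁴/(8D³N_a) = (76.9×10³)(10.0⁴)/(8·69.0³·22) = 13.3 N/mm = 13300 N/m
Wire length L = πDN_a = π·69.0·22 = 4768.9 mm
m = ρ·(πd²/4)·L = 7850 × 78.54×10⁻⁶ m² × 4.7689 m = 2.9402 kg
f_n = ½√(k/m) = 0.5·√(13300/2.9402) = 0.5·√(4523.6) = 33.629 Hz

33.6 Hz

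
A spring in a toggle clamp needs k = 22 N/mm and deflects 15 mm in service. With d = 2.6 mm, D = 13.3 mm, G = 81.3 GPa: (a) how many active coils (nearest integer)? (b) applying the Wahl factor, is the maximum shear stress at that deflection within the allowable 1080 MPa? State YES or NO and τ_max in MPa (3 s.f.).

N_a = Gd⁴/(8D³k) = (81.3×10³)(2.6⁴)/(8·13.3³·22) = 8.973 → N_a = 9
Actual rate k = Gd⁴/(8D³·9) = 21.933 N/mm
Working load F = kδ = 21.933·15 = 328.99 N
C = 13.3/2.6 = 5.1154; K_W = (4C−1)/(4C−4)+0.615/C = 1.3025
τ_max = K_W·8FD/(πd³) = 1.3025·633.96 = 825.71 MPa
τ_max ≤ 1080 MPa → acceptable

(a) 9 coils; (b) YES, τ_max = 826 MPa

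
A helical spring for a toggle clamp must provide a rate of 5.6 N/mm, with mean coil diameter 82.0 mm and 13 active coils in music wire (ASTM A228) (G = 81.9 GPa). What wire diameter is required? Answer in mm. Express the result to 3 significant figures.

d = (8D³N_a·k / G)^(1/4) = (8·82.0³·13·5.6 / (81.9×10³))^0.25
  = (3920.8)^0.25 = 7.9131 mm

7.91 mm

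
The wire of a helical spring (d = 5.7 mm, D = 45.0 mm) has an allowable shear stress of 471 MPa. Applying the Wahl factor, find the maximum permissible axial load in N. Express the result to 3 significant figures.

C = D/d = 45.0/5.7 = 7.8947
K_W = (4C−1)/(4C−4) + 0.615/C = 30.579/27.579 + 0.0779 = 1.1867
τ_max = K·8FD/(πd³) → F_max = τ_allow·πd³/(8DK)
F_max = 471·π·5.7³/(8·45.0·1.1867) = 2.7403e+05/427.2 = 641.45 N

641 N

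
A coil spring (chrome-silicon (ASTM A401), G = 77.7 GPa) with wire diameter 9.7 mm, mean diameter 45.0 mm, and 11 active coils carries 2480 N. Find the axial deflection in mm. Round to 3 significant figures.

28.9 mm

k = Gd⁴/(8D³N_a) = (77.7×10³)(9.7⁴)/(8·45.0³·11) = 85.78 N/mm
δ = F/k = 2480 / 85.78 = 28.911 mm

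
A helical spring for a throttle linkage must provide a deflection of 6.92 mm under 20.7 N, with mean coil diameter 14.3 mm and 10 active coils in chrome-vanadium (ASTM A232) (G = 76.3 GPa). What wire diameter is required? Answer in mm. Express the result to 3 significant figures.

Required rate k = F/δ = 20.7/6.92 = 2.9913 N/mm
d = (8D³N_a·k / G)^(1/4) = (8·14.3³·10·2.9913 / (76.3×10³))^0.25
  = (9.1714)^0.25 = 1.7402 mm

1.74 mm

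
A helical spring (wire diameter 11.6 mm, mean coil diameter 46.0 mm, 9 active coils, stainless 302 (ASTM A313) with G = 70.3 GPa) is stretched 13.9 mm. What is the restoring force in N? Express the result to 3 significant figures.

k = Gd⁴/(8D³N_a) = (70.3×10³)(11.6⁴)/(8·46.0³·9) = 181.63 N/mm
F = k·δ = 181.63 × 13.9 = 2524.6 N

2520 N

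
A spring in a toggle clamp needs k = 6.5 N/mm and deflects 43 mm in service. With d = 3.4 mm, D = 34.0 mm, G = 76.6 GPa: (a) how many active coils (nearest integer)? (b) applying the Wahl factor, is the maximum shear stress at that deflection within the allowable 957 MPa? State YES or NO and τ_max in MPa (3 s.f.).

(a) 5 coils; (b) YES, τ_max = 706 MPa

N_a = Gd⁴/(8D³k) = (76.6×10³)(3.4⁴)/(8·34.0³·6.5) = 5.008 → N_a = 5
Actual rate k = Gd⁴/(8D³·5) = 6.511 N/mm
Working load F = kδ = 6.511·43 = 279.97 N
C = 34.0/3.4 = 10.0000; K_W = (4C−1)/(4C−4)+0.615/C = 1.1448
τ_max = K_W·8FD/(πd³) = 1.1448·616.73 = 706.06 MPa
τ_max ≤ 957 MPa → acceptable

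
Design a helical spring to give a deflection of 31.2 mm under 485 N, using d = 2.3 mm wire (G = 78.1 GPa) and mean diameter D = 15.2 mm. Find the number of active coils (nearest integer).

5

Required rate k = F/δ = 485/31.2 = 15.545 N/mm
N_a = Gd⁴/(8D³k) = (78.1×10³ × 2.3⁴)/(8 × 15.2³ × 15.545)
    = 2.18556e+06 / 436725 = 5.004 → 5 coils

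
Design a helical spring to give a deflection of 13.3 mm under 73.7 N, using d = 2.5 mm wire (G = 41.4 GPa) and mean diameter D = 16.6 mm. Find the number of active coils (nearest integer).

Required rate k = F/δ = 73.7/13.3 = 5.5414 N/mm
N_a = Gd⁴/(8D³k) = (41.4×10³ × 2.5⁴)/(8 × 16.6³ × 5.5414)
    = 1.61719e+06 / 202782 = 7.975 → 8 coils

8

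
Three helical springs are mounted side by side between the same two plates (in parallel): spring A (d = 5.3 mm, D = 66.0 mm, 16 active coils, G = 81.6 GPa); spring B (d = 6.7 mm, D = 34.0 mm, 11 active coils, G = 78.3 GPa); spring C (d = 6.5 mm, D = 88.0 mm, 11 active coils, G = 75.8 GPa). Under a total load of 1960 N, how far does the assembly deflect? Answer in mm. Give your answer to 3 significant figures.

k_A = Gd⁴/(8D³N_a) = (81.6×10³)(5.3⁴)/(8·66.0³·16) = 1.7497 N/mm
k_B = Gd⁴/(8D³N_a) = (78.3×10³)(6.7⁴)/(8·34.0³·11) = 45.619 N/mm
k_C = Gd⁴/(8D³N_a) = (75.8×10³)(6.5⁴)/(8·88.0³·11) = 2.2563 N/mm
Parallel: k_eq = 1.7497 + 45.619 + 2.2563 = 49.624 N/mm
δ = F/k_eq = 1960/49.624 = 39.497 mm

39.5 mm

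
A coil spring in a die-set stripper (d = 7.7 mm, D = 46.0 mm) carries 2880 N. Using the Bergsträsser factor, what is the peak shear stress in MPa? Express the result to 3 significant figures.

Spring index C = D/d = 46.0/7.7 = 5.9740
K_B = (4C+2)/(4C−3) = 25.896/20.896 = 1.2393
τ₀ = 8FD/(πd³) = 8·2880·46.0/(π·7.7³) = 1.05984e+06/1434.2 = 738.96 MPa
τ_max = K·τ₀ = 1.2393 × 738.96 = 915.77 MPa

916 MPa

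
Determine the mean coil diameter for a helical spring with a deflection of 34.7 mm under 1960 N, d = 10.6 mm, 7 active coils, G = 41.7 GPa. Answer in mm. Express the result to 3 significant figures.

55.0 mm

Required rate k = F/δ = 1960/34.7 = 56.484 N/mm
D = (Gd⁴/(8N_a·k))^(1/3) = (41.7×10³·10.6⁴/(8·7·56.484))^(1/3)
  = (166435)^(1/3) = 55.0066 mm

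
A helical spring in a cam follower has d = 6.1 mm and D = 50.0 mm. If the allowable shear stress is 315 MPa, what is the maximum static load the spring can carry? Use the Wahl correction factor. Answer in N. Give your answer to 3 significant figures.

476 N

C = D/d = 50.0/6.1 = 8.1967
K_W = (4C−1)/(4C−4) + 0.615/C = 31.787/28.787 + 0.0750 = 1.1792
τ_max = K·8FD/(πd³) → F_max = τ_allow·πd³/(8DK)
F_max = 315·π·6.1³/(8·50.0·1.1792) = 2.2462e+05/471.7 = 476.2 N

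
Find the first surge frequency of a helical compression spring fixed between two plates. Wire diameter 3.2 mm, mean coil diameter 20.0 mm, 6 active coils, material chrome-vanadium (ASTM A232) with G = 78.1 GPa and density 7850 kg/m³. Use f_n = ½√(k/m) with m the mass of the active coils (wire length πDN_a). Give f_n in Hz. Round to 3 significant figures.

473 Hz

k = Gd⁴/(8D³N_a) = (78.1×10³)(3.2⁴)/(8·20.0³·6) = 21.327 N/mm = 21327 N/m
Wire length L = πDN_a = π·20.0·6 = 376.99 mm
m = ρ·(πd²/4)·L = 7850 × 8.0425×10⁻⁶ m² × 0.37699 m = 0.023801 kg
f_n = ½√(k/m) = 0.5·√(21327/0.023801) = 0.5·√(8.9604e+05) = 473.3 Hz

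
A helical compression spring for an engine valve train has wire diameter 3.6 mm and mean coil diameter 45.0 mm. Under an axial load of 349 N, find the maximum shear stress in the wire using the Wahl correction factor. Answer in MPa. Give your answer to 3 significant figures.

Spring index C = D/d = 45.0/3.6 = 12.5000
K_W = (4C−1)/(4C−4) + 0.615/C = 49.000/46.000 + 0.0492 = 1.1144
τ₀ = 8FD/(πd³) = 8·349·45.0/(π·3.6³) = 125640/146.57 = 857.18 MPa
τ_max = K·τ₀ = 1.1144 × 857.18 = 955.25 MPa

955 MPa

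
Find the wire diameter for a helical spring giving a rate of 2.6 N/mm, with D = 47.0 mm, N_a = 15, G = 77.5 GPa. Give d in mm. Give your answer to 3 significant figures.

d = (8D³N_a·k / G)^(1/4) = (8·47.0³·15·2.6 / (77.5×10³))^0.25
  = (417.97)^0.25 = 4.5215 mm

4.52 mm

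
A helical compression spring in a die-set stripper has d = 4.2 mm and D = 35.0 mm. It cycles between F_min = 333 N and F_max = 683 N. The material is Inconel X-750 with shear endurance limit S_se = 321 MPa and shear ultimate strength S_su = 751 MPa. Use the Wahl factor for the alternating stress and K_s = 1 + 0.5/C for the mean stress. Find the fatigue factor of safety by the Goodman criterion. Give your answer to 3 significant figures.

C = D/d = 35.0/4.2 = 8.3333; K_W = (4C−1)/(4C−4)+0.615/C = 1.1761; K_s = 1+0.5/C = 1.0600
F_a = (F_max−F_min)/2 = 175 N; F_m = (F_max+F_min)/2 = 508 N
τ_a = K_W·8F_aD/(πd³) = 1.1761 × 210.52 = 247.59 MPa
τ_m = K_s·8F_mD/(πd³) = 1.0600 × 611.12 = 647.78 MPa
Goodman: 1/n_f = τ_a/S_se + τ_m/S_su = 247.59/321 + 647.78/751 = 0.77131 + 0.86256 = 1.6339
n_f = 1/1.6339 = 0.612

0.612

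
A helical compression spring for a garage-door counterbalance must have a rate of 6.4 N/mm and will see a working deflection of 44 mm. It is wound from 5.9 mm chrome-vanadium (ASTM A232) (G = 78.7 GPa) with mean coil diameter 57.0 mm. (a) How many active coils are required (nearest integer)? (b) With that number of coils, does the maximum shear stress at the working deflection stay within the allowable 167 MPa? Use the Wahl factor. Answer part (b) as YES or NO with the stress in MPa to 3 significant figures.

N_a = Gd⁴/(8D³k) = (78.7×10³)(5.9⁴)/(8·57.0³·6.4) = 10.06 → N_a = 10
Actual rate k = Gd⁴/(8D³·10) = 6.4368 N/mm
Working load F = kδ = 6.4368·44 = 283.22 N
C = 57.0/5.9 = 9.6610; K_W = (4C−1)/(4C−4)+0.615/C = 1.1503
τ_max = K_W·8FD/(πd³) = 1.1503·200.16 = 230.24 MPa
τ_max > 167 MPa → exceeds allowable

(a) 10 coils; (b) NO, τ_max = 230 MPa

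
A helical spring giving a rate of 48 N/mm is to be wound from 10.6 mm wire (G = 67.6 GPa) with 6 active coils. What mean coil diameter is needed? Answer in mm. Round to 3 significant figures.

D = (Gd⁴/(8N_a·k))^(1/3) = (67.6×10³·10.6⁴/(8·6·48))^(1/3)
  = (370414)^(1/3) = 71.8173 mm

71.8 mm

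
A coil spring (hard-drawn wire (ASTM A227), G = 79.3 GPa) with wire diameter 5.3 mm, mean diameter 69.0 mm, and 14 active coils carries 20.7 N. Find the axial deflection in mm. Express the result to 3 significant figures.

k = Gd⁴/(8D³N_a) = (79.3×10³)(5.3⁴)/(8·69.0³·14) = 1.7006 N/mm
δ = F/k = 20.7 / 1.7006 = 12.172 mm

12.2 mm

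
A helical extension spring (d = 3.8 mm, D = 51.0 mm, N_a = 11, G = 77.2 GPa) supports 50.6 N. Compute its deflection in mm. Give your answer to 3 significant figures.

k = Gd⁴/(8D³N_a) = (77.2×10³)(3.8⁴)/(8·51.0³·11) = 1.379 N/mm
δ = F/k = 50.6 / 1.379 = 36.694 mm

36.7 mm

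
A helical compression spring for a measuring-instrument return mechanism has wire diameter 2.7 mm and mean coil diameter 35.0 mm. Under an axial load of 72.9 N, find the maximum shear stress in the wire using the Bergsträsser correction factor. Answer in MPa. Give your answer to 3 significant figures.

Spring index C = D/d = 35.0/2.7 = 12.9630
K_B = (4C+2)/(4C−3) = 53.852/48.852 = 1.1024
τ₀ = 8FD/(πd³) = 8·72.9·35.0/(π·2.7³) = 20412/61.836 = 330.1 MPa
τ_max = K·τ₀ = 1.1024 × 330.1 = 363.88 MPa

364 MPa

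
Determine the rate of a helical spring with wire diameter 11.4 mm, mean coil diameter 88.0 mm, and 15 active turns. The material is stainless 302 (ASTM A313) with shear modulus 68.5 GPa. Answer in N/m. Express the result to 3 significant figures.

14100 N/m

k = Gd⁴/(8D³N_a) = (68.5×10³ × 11.4⁴) / (8 × 88.0³ × 15)
  = 1.15694e+09 / 8.17766e+07 = 14.148 N/mm = 14148 N/m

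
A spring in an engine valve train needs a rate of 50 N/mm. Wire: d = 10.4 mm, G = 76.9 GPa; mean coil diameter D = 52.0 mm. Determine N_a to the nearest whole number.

16

N_a = Gd⁴/(8D³k) = (76.9×10³ × 10.4⁴)/(8 × 52.0³ × 50)
    = 8.99621e+08 / 5.62432e+07 = 16 → 16 coils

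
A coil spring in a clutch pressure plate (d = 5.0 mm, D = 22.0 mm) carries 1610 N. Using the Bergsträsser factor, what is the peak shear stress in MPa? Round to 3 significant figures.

969 MPa

Spring index C = D/d = 22.0/5.0 = 4.4000
K_B = (4C+2)/(4C−3) = 19.600/14.600 = 1.3425
τ₀ = 8FD/(πd³) = 8·1610·22.0/(π·5.0³) = 283360/392.7 = 721.57 MPa
τ_max = K·τ₀ = 1.3425 × 721.57 = 968.68 MPa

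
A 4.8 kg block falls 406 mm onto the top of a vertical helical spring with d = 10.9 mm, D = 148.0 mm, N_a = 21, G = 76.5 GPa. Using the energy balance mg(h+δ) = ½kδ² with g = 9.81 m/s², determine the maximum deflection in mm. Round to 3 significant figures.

k = Gd⁴/(8D³N_a) = (76.5×10³)(10.9⁴)/(8·148.0³·21) = 1.9828 N/mm
W = mg = 4.8 × 9.81 = 47.088 N
½kδ² − Wδ − Wh = 0 → δ = (W + √(W² + 2kWh))/k
δ = (47.088 + √(2217.3 + 75812.2))/1.9828 = (47.088 + 279.34)/1.9828 = 164.63 mm

165 mm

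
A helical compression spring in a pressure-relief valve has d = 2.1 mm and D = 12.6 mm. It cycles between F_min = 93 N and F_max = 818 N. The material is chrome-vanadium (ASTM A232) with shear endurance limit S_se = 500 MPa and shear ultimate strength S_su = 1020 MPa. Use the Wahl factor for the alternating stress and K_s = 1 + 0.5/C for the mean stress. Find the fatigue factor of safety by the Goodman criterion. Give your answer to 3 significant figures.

C = D/d = 12.6/2.1 = 6.0000; K_W = (4C−1)/(4C−4)+0.615/C = 1.2525; K_s = 1+0.5/C = 1.0833
F_a = (F_max−F_min)/2 = 362.5 N; F_m = (F_max+F_min)/2 = 455.5 N
τ_a = K_W·8F_aD/(πd³) = 1.2525 × 1255.9 = 1573 MPa
τ_m = K_s·8F_mD/(πd³) = 1.0833 × 1578.1 = 1709.6 MPa
Goodman: 1/n_f = τ_a/S_se + τ_m/S_su = 1573/500 + 1709.6/1020 = 3.14607 + 1.67611 = 4.8222
n_f = 1/4.8222 = 0.2074

0.207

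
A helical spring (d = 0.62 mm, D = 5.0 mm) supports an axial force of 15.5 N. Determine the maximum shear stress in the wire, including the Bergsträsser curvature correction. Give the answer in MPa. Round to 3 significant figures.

970 MPa

Spring index C = D/d = 5.0/0.62 = 8.0645
K_B = (4C+2)/(4C−3) = 34.258/29.258 = 1.1709
τ₀ = 8FD/(πd³) = 8·15.5·5.0/(π·0.62³) = 620/0.74873 = 828.07 MPa
τ_max = K·τ₀ = 1.1709 × 828.07 = 969.58 MPa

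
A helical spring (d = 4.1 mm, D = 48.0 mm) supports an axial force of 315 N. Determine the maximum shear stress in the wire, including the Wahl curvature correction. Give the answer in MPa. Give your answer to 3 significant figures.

Spring index C = D/d = 48.0/4.1 = 11.7073
K_W = (4C−1)/(4C−4) + 0.615/C = 45.829/42.829 + 0.0525 = 1.1226
τ₀ = 8FD/(πd³) = 8·315·48.0/(π·4.1³) = 120960/216.52 = 558.65 MPa
τ_max = K·τ₀ = 1.1226 × 558.65 = 627.13 MPa

627 MPa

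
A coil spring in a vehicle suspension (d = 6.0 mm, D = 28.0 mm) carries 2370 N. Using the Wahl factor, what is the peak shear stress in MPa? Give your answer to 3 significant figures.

Spring index C = D/d = 28.0/6.0 = 4.6667
K_W = (4C−1)/(4C−4) + 0.615/C = 17.667/14.667 + 0.1318 = 1.3363
τ₀ = 8FD/(πd³) = 8·2370·28.0/(π·6.0³) = 530880/678.58 = 782.33 MPa
τ_max = K·τ₀ = 1.3363 × 782.33 = 1045.5 MPa

1050 MPa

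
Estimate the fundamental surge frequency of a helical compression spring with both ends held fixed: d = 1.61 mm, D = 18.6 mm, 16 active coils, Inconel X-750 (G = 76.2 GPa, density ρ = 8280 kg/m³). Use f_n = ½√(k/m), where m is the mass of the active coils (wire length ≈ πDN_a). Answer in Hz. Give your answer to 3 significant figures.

99.3 Hz

k = Gd⁴/(8D³N_a) = (76.2×10³)(1.61⁴)/(8·18.6³·16) = 0.6216 N/mm = 621.6 N/m
Wire length L = πDN_a = π·18.6·16 = 934.94 mm
m = ρ·(πd²/4)·L = 8280 × 2.0358×10⁻⁶ m² × 0.93494 m = 0.01576 kg
f_n = ½√(k/m) = 0.5·√(621.6/0.01576) = 0.5·√(39442) = 99.3 Hz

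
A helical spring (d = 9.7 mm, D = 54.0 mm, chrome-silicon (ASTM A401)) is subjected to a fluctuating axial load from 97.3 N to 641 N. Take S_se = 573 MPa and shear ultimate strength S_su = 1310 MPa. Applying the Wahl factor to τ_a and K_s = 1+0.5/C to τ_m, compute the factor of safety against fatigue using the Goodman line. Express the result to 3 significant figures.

C = D/d = 54.0/9.7 = 5.5670; K_W = (4C−1)/(4C−4)+0.615/C = 1.2747; K_s = 1+0.5/C = 1.0898
F_a = (F_max−F_min)/2 = 271.85 N; F_m = (F_max+F_min)/2 = 369.15 N
τ_a = K_W·8F_aD/(πd³) = 1.2747 × 40.959 = 52.21 MPa
τ_m = K_s·8F_mD/(πd³) = 1.0898 × 55.619 = 60.614 MPa
Goodman: 1/n_f = τ_a/S_se + τ_m/S_su = 52.21/573 + 60.614/1310 = 0.09112 + 0.04627 = 0.13739
n_f = 1/0.13739 = 7.279

7.28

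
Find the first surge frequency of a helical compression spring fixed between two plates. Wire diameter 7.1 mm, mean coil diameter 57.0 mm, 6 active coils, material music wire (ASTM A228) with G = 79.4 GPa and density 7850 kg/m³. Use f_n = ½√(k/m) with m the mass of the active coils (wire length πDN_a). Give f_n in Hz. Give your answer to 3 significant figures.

k = Gd⁴/(8D³N_a) = (79.4×10³)(7.1⁴)/(8·57.0³·6) = 22.698 N/mm = 22698 N/m
Wire length L = πDN_a = π·57.0·6 = 1074.4 mm
m = ρ·(πd²/4)·L = 7850 × 39.592×10⁻⁶ m² × 1.0744 m = 0.33393 kg
f_n = ½√(k/m) = 0.5·√(22698/0.33393) = 0.5·√(67973) = 130.36 Hz

130 Hz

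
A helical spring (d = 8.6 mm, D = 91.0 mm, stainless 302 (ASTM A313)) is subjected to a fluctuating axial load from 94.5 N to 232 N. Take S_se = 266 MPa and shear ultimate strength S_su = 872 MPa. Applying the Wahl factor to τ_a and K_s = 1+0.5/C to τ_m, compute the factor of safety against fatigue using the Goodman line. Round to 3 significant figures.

5.60

C = D/d = 91.0/8.6 = 10.5814; K_W = (4C−1)/(4C−4)+0.615/C = 1.1364; K_s = 1+0.5/C = 1.0473
F_a = (F_max−F_min)/2 = 68.75 N; F_m = (F_max+F_min)/2 = 163.25 N
τ_a = K_W·8F_aD/(πd³) = 1.1364 × 25.047 = 28.464 MPa
τ_m = K_s·8F_mD/(πd³) = 1.0473 × 59.476 = 62.286 MPa
Goodman: 1/n_f = τ_a/S_se + τ_m/S_su = 28.464/266 + 62.286/872 = 0.10701 + 0.07143 = 0.17843
n_f = 1/0.17843 = 5.604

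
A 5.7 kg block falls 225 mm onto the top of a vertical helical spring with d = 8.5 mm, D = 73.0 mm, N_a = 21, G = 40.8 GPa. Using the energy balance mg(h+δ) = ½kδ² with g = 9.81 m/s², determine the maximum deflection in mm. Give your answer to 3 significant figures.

k = Gd⁴/(8D³N_a) = (40.8×10³)(8.5⁴)/(8·73.0³·21) = 3.2588 N/mm
W = mg = 5.7 × 9.81 = 55.917 N
½kδ² − Wδ − Wh = 0 → δ = (W + √(W² + 2kWh))/k
δ = (55.917 + √(3126.7 + 82000.1))/3.2588 = (55.917 + 291.76)/3.2588 = 106.69 mm

107 mm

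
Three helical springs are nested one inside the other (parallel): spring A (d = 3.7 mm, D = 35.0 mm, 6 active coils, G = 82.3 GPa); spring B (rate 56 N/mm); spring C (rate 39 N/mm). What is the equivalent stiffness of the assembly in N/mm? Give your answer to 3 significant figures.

102 N/mm

k_A = Gd⁴/(8D³N_a) = (82.3×10³)(3.7⁴)/(8·35.0³·6) = 7.4948 N/mm
Parallel: k_eq = 7.4948 + 56 + 39 = 102.49 N/mm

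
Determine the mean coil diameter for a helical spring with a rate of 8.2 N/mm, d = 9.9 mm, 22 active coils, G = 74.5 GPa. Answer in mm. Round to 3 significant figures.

D = (Gd⁴/(8N_a·k))^(1/3) = (74.5×10³·9.9⁴/(8·22·8.2))^(1/3)
  = (495873)^(1/3) = 79.1511 mm

79.2 mm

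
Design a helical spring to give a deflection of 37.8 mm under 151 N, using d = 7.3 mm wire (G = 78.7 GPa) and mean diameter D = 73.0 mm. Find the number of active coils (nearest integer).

Required rate k = F/δ = 151/37.8 = 3.9947 N/mm
N_a = Gd⁴/(8D³k) = (78.7×10³ × 7.3⁴)/(8 × 73.0³ × 3.9947)
    = 2.23494e+08 / 1.24321e+07 = 17.98 → 18 coils

18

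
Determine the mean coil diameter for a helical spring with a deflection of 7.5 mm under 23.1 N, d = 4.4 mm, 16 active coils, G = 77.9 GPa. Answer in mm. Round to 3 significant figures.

Required rate k = F/δ = 23.1/7.5 = 3.08 N/mm
D = (Gd⁴/(8N_a·k))^(1/3) = (77.9×10³·4.4⁴/(8·16·3.08))^(1/3)
  = (74060.6)^(1/3) = 41.9948 mm

42.0 mm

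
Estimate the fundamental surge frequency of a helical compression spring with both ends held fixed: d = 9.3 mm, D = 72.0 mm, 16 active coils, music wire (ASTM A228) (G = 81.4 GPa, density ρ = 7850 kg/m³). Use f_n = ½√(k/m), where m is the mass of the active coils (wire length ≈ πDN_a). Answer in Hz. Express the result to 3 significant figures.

40.6 Hz

k = Gd⁴/(8D³N_a) = (81.4×10³)(9.3⁴)/(8·72.0³·16) = 12.745 N/mm = 12745 N/m
Wire length L = πDN_a = π·72.0·16 = 3619.1 mm
m = ρ·(πd²/4)·L = 7850 × 67.929×10⁻⁶ m² × 3.6191 m = 1.9299 kg
f_n = ½√(k/m) = 0.5·√(12745/1.9299) = 0.5·√(6604.2) = 40.633 Hz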